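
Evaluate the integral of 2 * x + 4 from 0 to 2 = 12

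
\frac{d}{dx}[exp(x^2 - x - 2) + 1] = (2*x - 1)*exp(x^2 - x - 2)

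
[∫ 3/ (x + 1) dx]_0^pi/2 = 3*log(1 + pi/2)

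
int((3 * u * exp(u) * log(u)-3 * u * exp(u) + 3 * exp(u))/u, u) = 3*(log(u) - 1)*exp(u) + C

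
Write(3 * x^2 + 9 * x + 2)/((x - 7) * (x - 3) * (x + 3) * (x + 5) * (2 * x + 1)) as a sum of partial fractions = -4/(675*(2*x + 1)) + 1/(54*(x + 5)) - 1/(300*(x + 3)) - 1/(24*(x - 3)) + 53/(1800*(x - 7))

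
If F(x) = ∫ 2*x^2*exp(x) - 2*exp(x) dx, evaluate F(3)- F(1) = 8*exp(3)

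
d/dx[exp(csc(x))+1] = -exp(csc(x))*cot(x)*csc(x)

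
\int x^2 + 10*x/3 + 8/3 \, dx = x^3/3 + 5*x^2/3 + 8*x/3 + C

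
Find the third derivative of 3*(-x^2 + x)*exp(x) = -3*x^2*exp(x) - 15*x*exp(x) - 9*exp(x)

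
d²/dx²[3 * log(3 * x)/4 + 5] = -3/(4*x^2)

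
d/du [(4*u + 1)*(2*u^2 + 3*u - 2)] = 24*u^2 + 28*u - 5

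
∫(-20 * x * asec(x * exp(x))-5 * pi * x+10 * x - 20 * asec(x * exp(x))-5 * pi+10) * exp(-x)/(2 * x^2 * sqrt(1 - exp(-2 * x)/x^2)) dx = -5*(4*asec(x*exp(x)) + pi)^2/16 + 5*asec(x*exp(x)) + C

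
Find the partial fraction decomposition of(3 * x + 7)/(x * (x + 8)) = 17/(8*(x + 8)) + 7/(8*x)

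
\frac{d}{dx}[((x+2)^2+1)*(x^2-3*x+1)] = 4*x^3 + 3*x^2 - 12*x - 11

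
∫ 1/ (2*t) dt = log(-2*t)/2 + C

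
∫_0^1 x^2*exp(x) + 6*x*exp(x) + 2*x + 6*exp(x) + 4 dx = 3 + 7*E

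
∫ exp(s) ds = exp(s) + C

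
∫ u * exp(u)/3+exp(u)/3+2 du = u*(exp(u) + 6)/3 + C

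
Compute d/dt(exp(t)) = exp(t)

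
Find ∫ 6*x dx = 3*x^2 + C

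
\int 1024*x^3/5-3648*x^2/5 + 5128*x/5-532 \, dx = 256*x^4/5 - 1216*x^3/5 + 2564*x^2/5 - 532*x + C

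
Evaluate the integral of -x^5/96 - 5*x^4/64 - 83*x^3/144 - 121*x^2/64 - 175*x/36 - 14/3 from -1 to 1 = -85/8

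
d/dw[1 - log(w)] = -1/w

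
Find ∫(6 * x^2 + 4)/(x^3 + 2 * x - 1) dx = 2*log(-x^3 - 2*x + 1) + C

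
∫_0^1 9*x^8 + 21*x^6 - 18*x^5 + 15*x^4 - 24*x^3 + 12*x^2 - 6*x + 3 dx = 2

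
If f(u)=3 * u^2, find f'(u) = 6*u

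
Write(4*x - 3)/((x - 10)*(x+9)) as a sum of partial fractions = 39/(19*(x + 9)) + 37/(19*(x - 10))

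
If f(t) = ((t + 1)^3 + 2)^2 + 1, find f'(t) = 6*t^5 + 30*t^4 + 60*t^3 + 72*t^2 + 54*t + 18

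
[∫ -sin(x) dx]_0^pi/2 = -1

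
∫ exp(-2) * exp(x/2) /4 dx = exp(x/2 - 2)/2 + C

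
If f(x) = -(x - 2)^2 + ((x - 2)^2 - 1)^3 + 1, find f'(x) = 6*x^5 - 60*x^4 + 228*x^3 - 408*x^2 + 340*x - 104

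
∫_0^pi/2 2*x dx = pi^2/4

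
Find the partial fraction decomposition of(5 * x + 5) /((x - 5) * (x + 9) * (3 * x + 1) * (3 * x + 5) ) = -3/(176*(3*x + 5)) - 15/(832*(3*x + 1)) + 5/(1001*(x + 9)) + 3/(448*(x - 5))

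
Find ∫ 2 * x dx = x^2 + C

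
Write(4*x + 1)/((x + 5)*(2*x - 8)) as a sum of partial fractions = 19/(18*(x + 5)) + 17/(18*(x - 4))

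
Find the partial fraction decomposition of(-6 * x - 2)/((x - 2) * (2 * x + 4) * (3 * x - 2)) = 27/(32*(3*x - 2)) + 5/(32*(x + 2)) - 7/(16*(x - 2))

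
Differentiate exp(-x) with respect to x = -exp(-x)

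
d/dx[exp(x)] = exp(x)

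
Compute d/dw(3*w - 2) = 3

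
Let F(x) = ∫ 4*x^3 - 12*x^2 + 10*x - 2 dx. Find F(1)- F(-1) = -12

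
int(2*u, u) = u^2 + C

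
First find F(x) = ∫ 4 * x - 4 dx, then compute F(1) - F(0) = -2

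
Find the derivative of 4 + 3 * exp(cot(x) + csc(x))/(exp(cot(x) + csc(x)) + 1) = -3*(cos(x) + 1)*exp(1/sin(x))*exp(1/tan(x))/((exp(1/sin(x))*exp(1/tan(x)) + 1)^2*sin(x)^2)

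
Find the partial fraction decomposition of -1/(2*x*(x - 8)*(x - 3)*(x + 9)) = 1/(3672*(x + 9)) + 1/(360*(x - 3)) - 1/(1360*(x - 8)) - 1/(432*x)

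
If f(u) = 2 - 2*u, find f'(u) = -2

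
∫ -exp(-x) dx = exp(-x) + C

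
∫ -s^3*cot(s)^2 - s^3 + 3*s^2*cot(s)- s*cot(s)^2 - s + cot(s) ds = s*(s^2 + 1)*cot(s) + C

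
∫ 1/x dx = log(x) + C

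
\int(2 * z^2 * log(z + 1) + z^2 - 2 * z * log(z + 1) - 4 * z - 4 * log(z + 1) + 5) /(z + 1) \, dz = ((z - 2)^2 + 1)*log(z + 1) + C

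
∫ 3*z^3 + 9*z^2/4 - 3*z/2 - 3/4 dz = 3*z^4/4 + 3*z^3/4 - 3*z^2/4 - 3*z/4 + C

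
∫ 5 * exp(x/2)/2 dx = 5*exp(x/2) + C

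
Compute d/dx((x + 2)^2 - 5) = 2*x + 4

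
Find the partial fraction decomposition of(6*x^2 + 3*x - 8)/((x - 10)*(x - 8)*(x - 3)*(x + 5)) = -127/(1560*(x + 5)) + 11/(56*(x - 3)) - 40/(13*(x - 8)) + 311/(105*(x - 10))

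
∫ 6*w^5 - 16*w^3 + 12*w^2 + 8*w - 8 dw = w^6 - 4*w^4 + 4*w^3 + 4*w^2 - 8*w + C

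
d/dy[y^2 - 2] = 2*y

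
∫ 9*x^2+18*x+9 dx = 3*x^3 + 9*x^2 + 9*x + C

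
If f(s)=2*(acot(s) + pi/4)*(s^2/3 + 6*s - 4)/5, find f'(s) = (4*s^3*acot(s) + pi*s^3 + 36*s^2*acot(s) - 2*s^2 + 9*pi*s^2 + 4*s*acot(s) - 36*s + pi*s + 36*acot(s) + 24 + 9*pi)/(15*s^2 + 15)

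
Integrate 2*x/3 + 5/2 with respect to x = x^2/3 + 5*x/2 + C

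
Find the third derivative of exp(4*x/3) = 64*exp(4*x/3)/27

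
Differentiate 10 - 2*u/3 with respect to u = -2/3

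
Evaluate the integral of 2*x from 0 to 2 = 4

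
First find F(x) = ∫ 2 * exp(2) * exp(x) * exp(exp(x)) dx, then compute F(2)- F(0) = -2*exp(3) + 2*exp(2 + exp(2))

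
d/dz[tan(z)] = cos(z)^(-2)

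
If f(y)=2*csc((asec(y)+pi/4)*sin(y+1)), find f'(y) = -(4*y^2*sqrt(1 - 1/y^2)*cos(y + 1)*asec(y) + pi*y^2*sqrt(1 - 1/y^2)*cos(y + 1) + 4*sin(y + 1))*cos((asec(y) + pi/4)*sin(y + 1))/(2*y^2*sqrt(1 - 1/y^2)*sin((asec(y) + pi/4)*sin(y + 1))^2)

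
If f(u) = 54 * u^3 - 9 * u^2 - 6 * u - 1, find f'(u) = 162*u^2 - 18*u - 6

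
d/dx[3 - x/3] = -1/3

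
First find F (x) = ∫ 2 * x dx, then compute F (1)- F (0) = 1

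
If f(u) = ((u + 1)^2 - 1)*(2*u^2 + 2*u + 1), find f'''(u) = 48*u + 36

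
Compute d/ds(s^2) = 2*s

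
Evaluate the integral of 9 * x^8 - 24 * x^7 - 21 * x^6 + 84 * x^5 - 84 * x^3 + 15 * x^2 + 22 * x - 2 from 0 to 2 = 0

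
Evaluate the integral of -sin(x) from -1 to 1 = 0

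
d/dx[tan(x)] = cos(x)^(-2)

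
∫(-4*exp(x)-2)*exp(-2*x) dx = (2*exp(x) + 1)^2*exp(-2*x) + C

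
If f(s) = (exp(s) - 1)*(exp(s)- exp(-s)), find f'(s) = (2*exp(3*s) - exp(2*s) - 1)*exp(-s)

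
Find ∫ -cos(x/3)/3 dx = -sin(x/3) + C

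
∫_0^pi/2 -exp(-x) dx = -1 + exp(-pi/2)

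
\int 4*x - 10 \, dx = 2*x^2 - 10*x + C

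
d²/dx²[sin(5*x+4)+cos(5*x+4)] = -25*sqrt(2)*sin(5*x + pi/4 + 4)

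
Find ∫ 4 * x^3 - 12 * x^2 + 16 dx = x^4 - 4*x^3 + 16*x + C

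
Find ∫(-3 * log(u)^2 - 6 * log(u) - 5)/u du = -(log(u) + 1)^3 - 2*log(u) + C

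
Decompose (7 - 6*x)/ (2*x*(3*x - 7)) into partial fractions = -3/(2*(3*x - 7)) - 1/(2*x)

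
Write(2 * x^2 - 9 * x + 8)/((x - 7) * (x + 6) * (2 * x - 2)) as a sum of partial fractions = 67/(91*(x + 6)) - 1/(84*(x - 1)) + 43/(156*(x - 7))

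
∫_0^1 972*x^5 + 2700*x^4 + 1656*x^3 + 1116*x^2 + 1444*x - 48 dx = 2162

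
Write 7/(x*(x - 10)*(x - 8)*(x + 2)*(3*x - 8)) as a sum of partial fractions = 81/(5632*(3*x - 8)) + 1/(480*(x + 2)) - 7/(2560*(x - 8)) + 7/(5280*(x - 10)) - 7/(1280*x)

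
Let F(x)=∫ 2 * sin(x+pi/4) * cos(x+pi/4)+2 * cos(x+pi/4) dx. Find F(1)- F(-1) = sin(2) + 2*sqrt(2)*sin(1)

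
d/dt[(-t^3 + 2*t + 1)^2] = 6*t^5 - 16*t^3 - 6*t^2 + 8*t + 4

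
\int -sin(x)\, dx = cos(x) + C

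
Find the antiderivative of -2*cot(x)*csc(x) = 2*csc(x) + C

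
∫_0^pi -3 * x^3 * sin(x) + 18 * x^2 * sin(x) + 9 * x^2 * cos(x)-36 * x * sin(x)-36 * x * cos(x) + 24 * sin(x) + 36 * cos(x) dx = 24 - 3*(-2 + pi)^3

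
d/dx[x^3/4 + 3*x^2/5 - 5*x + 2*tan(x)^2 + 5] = 3*x^2/4 + 6*x/5 + 4*sin(x)/cos(x)^3 - 5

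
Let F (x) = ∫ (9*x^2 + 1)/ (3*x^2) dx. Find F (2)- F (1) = 19/6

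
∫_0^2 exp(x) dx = -1 + exp(2)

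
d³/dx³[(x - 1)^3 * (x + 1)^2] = 60*x^2 - 24*x - 12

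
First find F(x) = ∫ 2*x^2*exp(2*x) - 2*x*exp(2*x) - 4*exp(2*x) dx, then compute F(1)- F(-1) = -2*exp(2) - 2*exp(-2)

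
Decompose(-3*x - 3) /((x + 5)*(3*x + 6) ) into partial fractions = -4/(3*(x + 5)) + 1/(3*(x + 2))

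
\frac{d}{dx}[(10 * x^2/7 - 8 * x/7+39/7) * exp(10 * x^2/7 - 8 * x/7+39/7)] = 200*x^3*exp(10*x^2/7 - 8*x/7 + 39/7)/49 - 240*x^2*exp(10*x^2/7 - 8*x/7 + 39/7)/49 + 984*x*exp(10*x^2/7 - 8*x/7 + 39/7)/49 - 368*exp(10*x^2/7 - 8*x/7 + 39/7)/49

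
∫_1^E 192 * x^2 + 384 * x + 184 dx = -504 - 8*E + (4 + 4*E)^3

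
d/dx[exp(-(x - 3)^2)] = (6 - 2*x)*exp(-x^2 + 6*x - 9)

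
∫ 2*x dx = x^2 + C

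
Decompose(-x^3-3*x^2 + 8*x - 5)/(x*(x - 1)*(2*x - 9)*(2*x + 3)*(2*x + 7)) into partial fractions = -215/(8064*(2*x + 7)) + 163/(1440*(2*x + 3)) - 967/(24192*(2*x - 9)) + 1/(315*(x - 1)) - 5/(189*x)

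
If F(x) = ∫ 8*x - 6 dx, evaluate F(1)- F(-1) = -12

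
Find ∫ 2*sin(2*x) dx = -cos(2*x) + C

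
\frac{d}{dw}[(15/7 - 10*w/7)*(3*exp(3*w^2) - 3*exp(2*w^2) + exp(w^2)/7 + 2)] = -180*w^2*exp(3*w^2)/7 + 120*w^2*exp(2*w^2)/7 - 20*w^2*exp(w^2)/49 + 270*w*exp(3*w^2)/7 - 180*w*exp(2*w^2)/7 + 30*w*exp(w^2)/49 - 30*exp(3*w^2)/7 + 30*exp(2*w^2)/7 - 10*exp(w^2)/49 - 20/7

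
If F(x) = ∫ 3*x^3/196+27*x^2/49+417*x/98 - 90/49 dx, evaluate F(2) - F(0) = 312/49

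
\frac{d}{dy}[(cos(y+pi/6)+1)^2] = -2*sin(y + pi/6) - sin(2*y + pi/3)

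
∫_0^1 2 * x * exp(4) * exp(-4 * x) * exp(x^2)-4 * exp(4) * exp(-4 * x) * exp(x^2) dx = E - exp(4)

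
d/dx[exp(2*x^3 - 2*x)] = 6*x^2*exp(2*x^3 - 2*x) - 2*exp(2*x^3 - 2*x)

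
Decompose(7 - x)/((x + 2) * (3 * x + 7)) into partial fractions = -28/(3*x + 7) + 9/(x + 2)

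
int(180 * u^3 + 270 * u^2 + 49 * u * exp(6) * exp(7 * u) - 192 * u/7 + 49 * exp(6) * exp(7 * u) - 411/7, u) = 9*u^2/7 + 9*u/7 + (7*u + 6)*exp(7*u + 6) + 5*(3*u^2 + 3*u - 2)^2 + C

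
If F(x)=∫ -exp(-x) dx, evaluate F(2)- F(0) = -1 + exp(-2)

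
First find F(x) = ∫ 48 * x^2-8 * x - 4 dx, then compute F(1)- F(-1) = 24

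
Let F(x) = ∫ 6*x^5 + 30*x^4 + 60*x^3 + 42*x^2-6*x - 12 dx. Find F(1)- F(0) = 21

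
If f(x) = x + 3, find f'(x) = 1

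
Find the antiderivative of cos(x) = sin(x) + C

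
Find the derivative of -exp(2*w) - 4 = -2*exp(2*w)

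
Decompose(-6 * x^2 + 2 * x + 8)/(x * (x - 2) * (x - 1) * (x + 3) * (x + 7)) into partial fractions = -25/(168*(x + 7)) + 13/(60*(x + 3)) - 1/(8*(x - 1)) - 2/(15*(x - 2)) + 4/(21*x)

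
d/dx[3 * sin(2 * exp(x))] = 6*exp(x)*cos(2*exp(x))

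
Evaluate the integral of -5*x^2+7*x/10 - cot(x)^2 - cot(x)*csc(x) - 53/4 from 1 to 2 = -343/15 - csc(1) - cot(1) + cot(2) + csc(2)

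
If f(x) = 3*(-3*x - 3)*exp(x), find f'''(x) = -9*x*exp(x) - 36*exp(x)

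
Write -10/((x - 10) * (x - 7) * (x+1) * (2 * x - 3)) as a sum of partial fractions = -16/(187*(2*x - 3)) + 1/(44*(x + 1)) + 5/(132*(x - 7)) - 10/(561*(x - 10))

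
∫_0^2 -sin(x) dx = -1 + cos(2)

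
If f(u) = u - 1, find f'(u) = 1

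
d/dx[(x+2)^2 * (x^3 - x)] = 5*x^4 + 16*x^3 + 9*x^2 - 8*x - 4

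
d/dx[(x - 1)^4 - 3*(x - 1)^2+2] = 4*x^3 - 12*x^2 + 6*x + 2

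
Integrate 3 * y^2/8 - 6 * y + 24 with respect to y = y^3/8 - 3*y^2 + 24*y + C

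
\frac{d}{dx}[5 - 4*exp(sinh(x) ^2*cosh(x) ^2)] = -2*exp(cosh(2*x)/2 - 1/2)*exp((cosh(2*x) - 1)^2/4)*sinh(4*x)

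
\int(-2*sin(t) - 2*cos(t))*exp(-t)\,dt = 2*exp(-t)*cos(t) + C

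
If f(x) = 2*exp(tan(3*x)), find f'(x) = 6*exp(tan(3*x))/cos(3*x)^2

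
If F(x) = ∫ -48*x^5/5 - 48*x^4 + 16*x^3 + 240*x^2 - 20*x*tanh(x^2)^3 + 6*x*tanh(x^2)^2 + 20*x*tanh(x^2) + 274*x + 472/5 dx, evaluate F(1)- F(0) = -3*tanh(1) + 5*tanh(1)^2 + 1536/5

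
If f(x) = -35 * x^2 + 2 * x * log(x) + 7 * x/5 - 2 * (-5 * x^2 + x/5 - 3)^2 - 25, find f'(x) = -200*x^3 + 12*x^2 - 4754*x/25 + 2*log(x) + 29/5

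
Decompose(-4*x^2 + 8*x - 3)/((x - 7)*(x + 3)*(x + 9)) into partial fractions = -133/(32*(x + 9)) + 21/(20*(x + 3)) - 143/(160*(x - 7))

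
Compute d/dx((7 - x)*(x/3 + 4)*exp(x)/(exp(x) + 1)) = (-x^2*exp(x) - 2*x*exp(2*x) - 7*x*exp(x) - 5*exp(2*x) + 79*exp(x))/(3*exp(2*x) + 6*exp(x) + 3)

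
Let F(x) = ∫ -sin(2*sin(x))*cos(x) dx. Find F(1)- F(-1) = 0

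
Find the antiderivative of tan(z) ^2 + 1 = tan(z) + C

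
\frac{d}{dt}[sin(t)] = cos(t)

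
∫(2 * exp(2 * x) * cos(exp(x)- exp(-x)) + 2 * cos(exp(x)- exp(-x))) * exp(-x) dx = 2*sin(2*sinh(x)) + C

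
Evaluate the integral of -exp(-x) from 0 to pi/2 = -1 + exp(-pi/2)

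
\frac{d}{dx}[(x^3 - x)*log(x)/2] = 3*x^2*log(x)/2 + x^2/2 - log(x)/2 - 1/2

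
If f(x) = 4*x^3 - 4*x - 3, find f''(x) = 24*x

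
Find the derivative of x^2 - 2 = 2*x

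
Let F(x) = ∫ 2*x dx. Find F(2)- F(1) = 3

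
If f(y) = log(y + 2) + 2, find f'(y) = 1/(y + 2)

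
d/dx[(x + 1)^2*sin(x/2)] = x^2*cos(x/2)/2 + 2*x*sin(x/2) + x*cos(x/2) + 2*sin(x/2) + cos(x/2)/2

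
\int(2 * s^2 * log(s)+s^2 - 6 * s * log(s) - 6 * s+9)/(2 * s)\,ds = (s - 3)^2*log(s)/2 + C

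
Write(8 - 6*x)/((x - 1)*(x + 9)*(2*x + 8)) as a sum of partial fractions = 31/(50*(x + 9)) - 16/(25*(x + 4)) + 1/(50*(x - 1))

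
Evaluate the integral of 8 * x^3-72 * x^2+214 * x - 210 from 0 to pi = -153 - (-3 + pi)^2 + 2*(-3 + pi)^4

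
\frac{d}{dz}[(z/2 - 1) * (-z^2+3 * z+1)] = -3*z^2/2 + 5*z - 5/2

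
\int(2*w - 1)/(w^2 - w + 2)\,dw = log(w^2 - w + 2) + C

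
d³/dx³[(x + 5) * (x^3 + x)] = 24*x + 30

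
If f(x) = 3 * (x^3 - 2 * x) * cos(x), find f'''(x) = 3*x^3*sin(x) - 27*x^2*cos(x) - 60*x*sin(x) + 36*cos(x)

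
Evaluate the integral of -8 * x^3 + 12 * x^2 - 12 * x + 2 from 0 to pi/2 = (2 - pi)*(-pi^2/4 + 1 + pi + pi^3/8) - 2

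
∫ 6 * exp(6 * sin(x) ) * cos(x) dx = exp(6*sin(x)) + C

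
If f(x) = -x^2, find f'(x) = -2*x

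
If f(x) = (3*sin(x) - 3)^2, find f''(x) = 18*sin(x) + 18*cos(2*x)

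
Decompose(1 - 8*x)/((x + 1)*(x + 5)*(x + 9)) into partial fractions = 73/(32*(x + 9)) - 41/(16*(x + 5)) + 9/(32*(x + 1))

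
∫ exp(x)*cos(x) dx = sqrt(2)*exp(x)*sin(x + pi/4)/2 + C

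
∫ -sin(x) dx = cos(x) + C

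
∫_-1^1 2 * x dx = 0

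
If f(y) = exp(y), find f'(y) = exp(y)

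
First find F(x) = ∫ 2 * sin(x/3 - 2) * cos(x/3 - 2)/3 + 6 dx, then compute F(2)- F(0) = cos(4)/2 - cos(8/3)/2 + 12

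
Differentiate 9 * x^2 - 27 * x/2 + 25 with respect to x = 18*x - 27/2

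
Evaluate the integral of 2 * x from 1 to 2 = 3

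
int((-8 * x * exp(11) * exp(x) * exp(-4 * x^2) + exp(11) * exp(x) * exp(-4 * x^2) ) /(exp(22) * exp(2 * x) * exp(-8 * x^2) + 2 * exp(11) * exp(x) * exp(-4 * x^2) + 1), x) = exp(x + 11)/(exp(4*x^2) + exp(x + 11)) + C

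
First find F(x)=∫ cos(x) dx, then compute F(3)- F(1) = -sin(1) + sin(3)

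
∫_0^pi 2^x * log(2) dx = -1 + 2^pi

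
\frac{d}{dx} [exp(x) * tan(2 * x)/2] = (tan(2*x)/2 + cos(2*x)^(-2))*exp(x)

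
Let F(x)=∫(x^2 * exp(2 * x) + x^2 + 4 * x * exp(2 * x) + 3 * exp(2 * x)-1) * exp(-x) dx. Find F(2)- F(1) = -4*E - 9*exp(-2) + 4*exp(-1) + 9*exp(2)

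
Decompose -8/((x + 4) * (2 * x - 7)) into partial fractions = -16/(15*(2*x - 7)) + 8/(15*(x + 4))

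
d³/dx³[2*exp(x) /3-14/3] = 2*exp(x)/3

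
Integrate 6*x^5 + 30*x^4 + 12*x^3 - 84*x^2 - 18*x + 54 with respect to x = x^6 + 6*x^5 + 3*x^4 - 28*x^3 - 9*x^2 + 54*x + C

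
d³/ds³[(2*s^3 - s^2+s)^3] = 4032*s^6 - 4032*s^5 + 3780*s^4 - 1560*s^3 + 540*s^2 - 72*s + 6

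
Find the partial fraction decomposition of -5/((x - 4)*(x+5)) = 5/(9*(x + 5)) - 5/(9*(x - 4))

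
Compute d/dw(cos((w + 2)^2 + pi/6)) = -2*(w + 2)*sin(w^2 + 4*w + pi/6 + 4)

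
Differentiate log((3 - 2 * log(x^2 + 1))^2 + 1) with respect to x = (8*x*log(x^2 + 1) - 12*x)/(2*x^2*log(x^2 + 1)^2 - 6*x^2*log(x^2 + 1) + 5*x^2 + 2*log(x^2 + 1)^2 - 6*log(x^2 + 1) + 5)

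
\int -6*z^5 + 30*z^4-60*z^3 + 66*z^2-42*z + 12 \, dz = -z^6 + 6*z^5 - 15*z^4 + 22*z^3 - 21*z^2 + 12*z + C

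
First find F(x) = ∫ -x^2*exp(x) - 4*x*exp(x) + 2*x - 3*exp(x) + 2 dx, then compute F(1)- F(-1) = 4 - 4*E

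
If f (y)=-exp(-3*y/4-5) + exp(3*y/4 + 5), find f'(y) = (3*exp(3*y/2 + 10) + 3)*exp(-3*y/4 - 5)/4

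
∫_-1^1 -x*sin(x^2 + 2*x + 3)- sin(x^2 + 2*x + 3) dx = -cos(2)/2 + cos(6)/2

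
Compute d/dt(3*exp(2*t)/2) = 3*exp(2*t)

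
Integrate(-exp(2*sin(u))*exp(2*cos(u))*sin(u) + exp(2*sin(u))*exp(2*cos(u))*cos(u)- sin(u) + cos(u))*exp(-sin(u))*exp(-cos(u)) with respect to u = 2*sinh(sqrt(2)*sin(u + pi/4)) + C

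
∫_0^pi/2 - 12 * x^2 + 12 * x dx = -8 + (4 - pi)*(pi/2 + 2 + pi^2/2)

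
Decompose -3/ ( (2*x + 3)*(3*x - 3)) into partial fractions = 2/(5*(2*x + 3)) - 1/(5*(x - 1))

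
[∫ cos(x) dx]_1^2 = -sin(1) + sin(2)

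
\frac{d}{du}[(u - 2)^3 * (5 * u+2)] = 20*u^3 - 84*u^2 + 96*u - 16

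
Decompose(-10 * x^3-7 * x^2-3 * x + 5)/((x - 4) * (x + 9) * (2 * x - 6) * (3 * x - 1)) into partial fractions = 1/(64*(3*x - 1)) - 965/(1248*(x + 9)) + 337/(192*(x - 3)) - 69/(26*(x - 4))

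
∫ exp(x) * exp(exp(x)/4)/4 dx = exp(exp(x)/4) + C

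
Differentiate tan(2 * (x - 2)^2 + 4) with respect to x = 4*x*tan(2*x^2 - 8*x + 12)^2 + 4*x - 8*tan(2*x^2 - 8*x + 12)^2 - 8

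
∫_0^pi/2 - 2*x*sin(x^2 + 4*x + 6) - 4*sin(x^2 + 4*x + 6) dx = -cos(6) + cos(pi^2/4 + 6)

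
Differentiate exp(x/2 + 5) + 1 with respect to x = exp(x/2 + 5)/2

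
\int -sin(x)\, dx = cos(x) + C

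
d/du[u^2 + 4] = 2*u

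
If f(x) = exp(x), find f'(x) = exp(x)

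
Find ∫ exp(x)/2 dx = exp(x)/2 + C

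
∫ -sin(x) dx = cos(x) + C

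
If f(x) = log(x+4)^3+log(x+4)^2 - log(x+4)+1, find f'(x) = (3*log(x + 4)^2 + 2*log(x + 4) - 1)/(x + 4)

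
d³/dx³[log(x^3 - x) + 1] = (6*x^6 + 6*x^4 + 6*x^2 - 2)/(x^9 - 3*x^7 + 3*x^5 - x^3)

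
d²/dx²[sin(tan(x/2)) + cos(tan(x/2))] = sqrt(2)*(-(-1 + cos(x/2)^(-2))^2*sin(tan(x/2) + pi/4) + 2*sin(x/2)*cos(tan(x/2) + pi/4)/cos(x/2)^3 + sin(tan(x/2) + pi/4) - 2*sin(tan(x/2) + pi/4)/cos(x/2)^2)/4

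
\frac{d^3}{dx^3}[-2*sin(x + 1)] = 2*cos(x + 1)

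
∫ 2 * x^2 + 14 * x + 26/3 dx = 2*x^3/3 + 7*x^2 + 26*x/3 + C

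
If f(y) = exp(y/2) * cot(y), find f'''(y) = (-11/4 + 25/(8*tan(y)) - 35/(4*tan(y)^2) + 3/tan(y)^3 - 6/tan(y)^4)*exp(y/2)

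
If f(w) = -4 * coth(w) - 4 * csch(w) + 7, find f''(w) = -4*(cosh(w) + 1)^2/sinh(w)^3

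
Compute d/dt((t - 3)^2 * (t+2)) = 3*t^2 - 8*t - 3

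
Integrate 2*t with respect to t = t^2 + C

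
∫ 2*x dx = x^2 + C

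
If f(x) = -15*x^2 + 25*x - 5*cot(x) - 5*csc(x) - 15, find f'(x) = -30*x + 5*cot(x)^2 + 5*cot(x)*csc(x) + 30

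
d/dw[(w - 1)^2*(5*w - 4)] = 15*w^2 - 28*w + 13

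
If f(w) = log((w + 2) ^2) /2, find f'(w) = 1/(w + 2)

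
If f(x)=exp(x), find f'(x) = exp(x)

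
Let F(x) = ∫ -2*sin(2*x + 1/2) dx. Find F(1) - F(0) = -cos(1/2) + cos(5/2)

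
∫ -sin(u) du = cos(u) + C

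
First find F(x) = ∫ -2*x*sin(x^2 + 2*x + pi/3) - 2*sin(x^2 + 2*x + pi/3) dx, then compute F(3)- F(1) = cos(pi/3 + 15) - cos(pi/3 + 3)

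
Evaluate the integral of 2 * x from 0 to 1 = 1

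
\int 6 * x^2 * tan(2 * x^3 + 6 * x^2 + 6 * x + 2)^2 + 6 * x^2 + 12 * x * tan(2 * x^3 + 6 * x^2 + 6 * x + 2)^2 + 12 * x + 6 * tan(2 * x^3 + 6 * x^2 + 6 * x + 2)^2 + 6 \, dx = tan(2*(x + 1)^3) + C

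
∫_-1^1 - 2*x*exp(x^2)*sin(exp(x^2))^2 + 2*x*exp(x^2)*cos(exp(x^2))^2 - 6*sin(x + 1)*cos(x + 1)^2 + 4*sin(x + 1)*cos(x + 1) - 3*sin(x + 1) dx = -3 + 3*cos(2) - 2*cos(2)^2 + 2*cos(2)^3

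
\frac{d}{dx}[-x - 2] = -1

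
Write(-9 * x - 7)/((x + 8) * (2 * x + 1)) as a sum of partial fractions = -1/(3*(2*x + 1)) - 13/(3*(x + 8))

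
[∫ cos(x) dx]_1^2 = -sin(1) + sin(2)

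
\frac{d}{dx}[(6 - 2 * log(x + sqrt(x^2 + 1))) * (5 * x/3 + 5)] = (-10*x^2*log(x + sqrt(x^2 + 1)) + 20*x^2 - 10*x*sqrt(x^2 + 1)*log(x + sqrt(x^2 + 1)) + 20*x*sqrt(x^2 + 1) - 30*x - 30*sqrt(x^2 + 1) - 10*log(x + sqrt(x^2 + 1)) + 30)/(3*x^2 + 3*x*sqrt(x^2 + 1) + 3)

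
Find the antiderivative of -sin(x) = cos(x) + C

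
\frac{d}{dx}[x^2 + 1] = 2*x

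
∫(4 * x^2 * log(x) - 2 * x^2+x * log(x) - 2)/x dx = (log(x) - 1)*(2*x^2 + x - 2) + C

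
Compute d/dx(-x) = -1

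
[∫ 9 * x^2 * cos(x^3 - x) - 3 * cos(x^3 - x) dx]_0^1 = 0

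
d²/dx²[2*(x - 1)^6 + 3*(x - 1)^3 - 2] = 60*x^4 - 240*x^3 + 360*x^2 - 222*x + 42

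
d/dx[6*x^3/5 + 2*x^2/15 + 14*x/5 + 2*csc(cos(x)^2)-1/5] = 18*x^2/5 + 4*x/15 + 4*sin(x)*cos(x)*cot(cos(x)^2)*csc(cos(x)^2) + 14/5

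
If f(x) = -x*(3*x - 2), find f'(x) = 2 - 6*x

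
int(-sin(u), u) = cos(u) + C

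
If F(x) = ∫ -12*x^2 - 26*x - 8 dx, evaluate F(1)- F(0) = -25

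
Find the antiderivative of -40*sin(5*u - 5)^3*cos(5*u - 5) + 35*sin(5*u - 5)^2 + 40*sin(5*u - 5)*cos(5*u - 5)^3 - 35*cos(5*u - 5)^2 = 4*sin(5*u - 5)^2*cos(5*u - 5)^2 - 7*sin(10*u - 10)/2 + C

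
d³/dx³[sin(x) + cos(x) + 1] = sin(x) - cos(x)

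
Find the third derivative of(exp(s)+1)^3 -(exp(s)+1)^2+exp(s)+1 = 27*exp(3*s) + 16*exp(2*s) + 2*exp(s)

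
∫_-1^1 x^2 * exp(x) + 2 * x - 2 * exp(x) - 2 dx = -4 - E - 3*exp(-1)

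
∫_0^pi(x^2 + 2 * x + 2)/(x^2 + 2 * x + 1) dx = -1/(1 + pi) + 1 + pi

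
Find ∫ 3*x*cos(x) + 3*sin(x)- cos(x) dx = (3*x - 1)*sin(x) + C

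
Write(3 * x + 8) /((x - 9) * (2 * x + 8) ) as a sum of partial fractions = 2/(13*(x + 4)) + 35/(26*(x - 9))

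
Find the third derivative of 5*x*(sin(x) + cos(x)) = -5*sqrt(2)*(x*cos(x + pi/4) + 3*sin(x + pi/4))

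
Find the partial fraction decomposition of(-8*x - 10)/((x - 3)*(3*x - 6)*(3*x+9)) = 7/(135*(x + 3)) + 26/(45*(x - 2)) - 17/(27*(x - 3))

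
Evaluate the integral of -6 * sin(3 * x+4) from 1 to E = -2*cos(7) + 2*cos(4 + 3*E)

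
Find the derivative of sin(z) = cos(z)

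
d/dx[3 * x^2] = 6*x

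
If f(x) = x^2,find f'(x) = 2*x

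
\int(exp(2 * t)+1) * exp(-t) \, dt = 2*sinh(t) + C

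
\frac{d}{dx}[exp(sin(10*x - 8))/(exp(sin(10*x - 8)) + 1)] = 10*exp(sin(10*x - 8))*cos(10*x - 8)/(exp(2*sin(10*x - 8)) + 2*exp(sin(10*x - 8)) + 1)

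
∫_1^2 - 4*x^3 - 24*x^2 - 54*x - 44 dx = -196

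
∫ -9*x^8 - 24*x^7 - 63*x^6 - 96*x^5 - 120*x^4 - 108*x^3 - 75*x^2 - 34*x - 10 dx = -x^9 - 3*x^8 - 9*x^7 - 16*x^6 - 24*x^5 - 27*x^4 - 25*x^3 - 17*x^2 - 10*x + C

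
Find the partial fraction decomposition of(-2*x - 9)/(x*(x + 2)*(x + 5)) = 1/(15*(x + 5)) + 5/(6*(x + 2)) - 9/(10*x)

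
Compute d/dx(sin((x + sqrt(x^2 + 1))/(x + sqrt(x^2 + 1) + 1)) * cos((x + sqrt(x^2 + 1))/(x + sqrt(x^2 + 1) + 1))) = (x + sqrt(x^2 + 1))*cos(2*(x + sqrt(x^2 + 1))/(x + sqrt(x^2 + 1) + 1))/(2*x^3 + 2*x^2*sqrt(x^2 + 1) + 2*x^2 + 2*x*sqrt(x^2 + 1) + 2*x + 2*sqrt(x^2 + 1) + 2)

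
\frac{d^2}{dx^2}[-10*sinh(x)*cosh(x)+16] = -20*sinh(2*x)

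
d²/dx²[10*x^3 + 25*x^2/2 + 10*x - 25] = 60*x + 25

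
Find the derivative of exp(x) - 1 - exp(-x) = (exp(2*x) + 1)*exp(-x)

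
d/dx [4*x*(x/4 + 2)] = 2*x + 8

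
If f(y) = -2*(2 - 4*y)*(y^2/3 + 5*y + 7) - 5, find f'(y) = 8*y^2 + 232*y/3 + 36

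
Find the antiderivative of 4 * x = 2*x^2 + C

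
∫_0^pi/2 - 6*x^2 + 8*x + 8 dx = (-4 - pi)*(-2 + pi/2)^2 + 16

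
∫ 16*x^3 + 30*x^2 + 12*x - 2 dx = 4*x^4 + 10*x^3 + 6*x^2 - 2*x + C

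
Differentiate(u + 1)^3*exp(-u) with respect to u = (-u^3 + 3*u + 2)*exp(-u)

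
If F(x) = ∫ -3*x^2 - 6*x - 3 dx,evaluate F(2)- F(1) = -19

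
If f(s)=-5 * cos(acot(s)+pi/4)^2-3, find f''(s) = (10*s*(1 - 1/s)*(1 + 1/s)/(1 + s^(-2)) + 5*(1 - 1/s)^2/(1 + s^(-2)) - 5*(1 + 1/s)^2/(1 + s^(-2)))/(s^4 + 2*s^2 + 1)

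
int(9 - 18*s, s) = -9*s^2 + 9*s + C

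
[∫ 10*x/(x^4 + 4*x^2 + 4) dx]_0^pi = -5/2 + 5*(1 + pi^2)/(2 + pi^2)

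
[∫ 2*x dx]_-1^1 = 0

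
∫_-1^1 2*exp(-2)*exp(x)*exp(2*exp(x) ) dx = -exp(-2 + 2*exp(-1)) + exp(-2 + 2*E)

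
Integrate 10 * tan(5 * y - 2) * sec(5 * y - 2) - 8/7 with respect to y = -8*y/7 + 2*sec(5*y - 2) + C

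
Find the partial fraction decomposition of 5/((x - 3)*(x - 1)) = -5/(2*(x - 1)) + 5/(2*(x - 3))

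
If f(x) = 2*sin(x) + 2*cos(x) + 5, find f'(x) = -2*sin(x) + 2*cos(x)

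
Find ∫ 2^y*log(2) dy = 2^y + C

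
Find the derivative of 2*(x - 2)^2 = 4*x - 8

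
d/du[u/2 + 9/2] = 1/2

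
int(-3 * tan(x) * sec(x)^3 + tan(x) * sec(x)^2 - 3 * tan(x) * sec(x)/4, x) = (-4*sec(x)^2 + 2*sec(x) - 3)*sec(x)/4 + C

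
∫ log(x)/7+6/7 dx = x*(log(x) + 5)/7 + C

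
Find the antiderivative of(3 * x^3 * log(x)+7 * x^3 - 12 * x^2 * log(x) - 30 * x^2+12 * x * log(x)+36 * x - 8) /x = (x - 2)^3*(log(x) + 2) + C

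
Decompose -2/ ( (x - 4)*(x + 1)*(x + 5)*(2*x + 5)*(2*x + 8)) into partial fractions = -16/(585*(2*x + 5)) - 1/(180*(x + 5)) + 1/(72*(x + 4)) + 1/(180*(x + 1)) - 1/(4680*(x - 4))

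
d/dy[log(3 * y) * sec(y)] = (y*log(y)*tan(y)*sec(y) + y*log(3)*tan(y)*sec(y) + sec(y))/y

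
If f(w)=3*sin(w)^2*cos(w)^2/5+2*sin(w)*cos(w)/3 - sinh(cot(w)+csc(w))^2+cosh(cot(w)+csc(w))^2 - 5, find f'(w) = 3*sin(4*w)/10 + 2*cos(2*w)/3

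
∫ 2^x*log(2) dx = 2^x + C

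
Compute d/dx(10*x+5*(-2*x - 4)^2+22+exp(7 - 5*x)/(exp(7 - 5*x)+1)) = (80*x*exp(5*x - 7) + 40*x*exp(10*x - 14) + 40*x + 175*exp(5*x - 7) + 90*exp(10*x - 14) + 90)/(exp(-14)*exp(10*x) + 2*exp(-7)*exp(5*x) + 1)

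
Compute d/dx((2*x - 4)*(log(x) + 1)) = (2*x*log(x) + 4*x - 4)/x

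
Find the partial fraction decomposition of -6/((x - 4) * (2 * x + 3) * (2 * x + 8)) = 12/(55*(2*x + 3)) - 3/(40*(x + 4)) - 3/(88*(x - 4))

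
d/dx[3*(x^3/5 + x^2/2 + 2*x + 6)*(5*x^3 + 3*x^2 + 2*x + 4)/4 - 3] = 9*x^5/2 + 93*x^4/8 + 357*x^3/10 + 1701*x^2/20 + 36*x + 15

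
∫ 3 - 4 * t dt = -2*t^2 + 3*t + C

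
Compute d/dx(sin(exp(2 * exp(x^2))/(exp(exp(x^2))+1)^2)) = 4*x*exp(x^2 + 2*exp(x^2))*cos(exp(2*exp(x^2))/(exp(2*exp(x^2)) + 2*exp(exp(x^2)) + 1))/(exp(3*exp(x^2)) + 3*exp(2*exp(x^2)) + 3*exp(exp(x^2)) + 1)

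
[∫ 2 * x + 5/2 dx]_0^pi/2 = pi*(pi + 5)/4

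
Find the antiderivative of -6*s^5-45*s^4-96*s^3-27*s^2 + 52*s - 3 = -s^6 - 9*s^5 - 24*s^4 - 9*s^3 + 26*s^2 - 3*s + C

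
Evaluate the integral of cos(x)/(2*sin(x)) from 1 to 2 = log(sin(2))/2 - log(sin(1))/2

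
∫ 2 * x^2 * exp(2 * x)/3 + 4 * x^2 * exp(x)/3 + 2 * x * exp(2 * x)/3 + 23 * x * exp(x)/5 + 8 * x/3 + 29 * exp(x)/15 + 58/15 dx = 3*x*exp(x)/5 + 6*x/5 + (x*exp(x) + 2*x + 2)^2/3 + C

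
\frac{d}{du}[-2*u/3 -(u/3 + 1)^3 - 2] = -u^2/9 - 2*u/3 - 5/3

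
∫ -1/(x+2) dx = -log(x + 2) + C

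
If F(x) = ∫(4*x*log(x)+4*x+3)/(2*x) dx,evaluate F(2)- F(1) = 11*log(2)/2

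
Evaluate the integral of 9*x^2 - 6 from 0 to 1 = -3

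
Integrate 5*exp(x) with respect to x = 5*exp(x) + C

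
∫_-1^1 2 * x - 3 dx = -6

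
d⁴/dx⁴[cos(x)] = cos(x)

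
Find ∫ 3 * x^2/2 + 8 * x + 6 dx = x^3/2 + 4*x^2 + 6*x + C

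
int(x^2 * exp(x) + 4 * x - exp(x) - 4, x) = (x - 1)^2*(exp(x) + 2) + C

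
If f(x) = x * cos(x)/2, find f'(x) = -x*sin(x)/2 + cos(x)/2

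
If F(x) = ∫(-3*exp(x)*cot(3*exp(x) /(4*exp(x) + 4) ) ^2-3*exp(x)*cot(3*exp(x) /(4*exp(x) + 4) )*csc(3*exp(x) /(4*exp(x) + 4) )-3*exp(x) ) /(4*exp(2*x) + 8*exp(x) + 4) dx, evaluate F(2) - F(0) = -csc(3/8) - cot(3/8) + cot(3*exp(2)/(4*(1 + exp(2)))) + csc(3*exp(2)/(4*(1 + exp(2))))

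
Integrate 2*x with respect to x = x^2 + C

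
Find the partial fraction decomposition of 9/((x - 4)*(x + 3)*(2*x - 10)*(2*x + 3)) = 12/(143*(2*x + 3)) - 3/(112*(x + 3)) - 9/(154*(x - 4)) + 9/(208*(x - 5))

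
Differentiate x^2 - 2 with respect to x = 2*x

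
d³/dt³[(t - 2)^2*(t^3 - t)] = 60*t^2 - 96*t + 18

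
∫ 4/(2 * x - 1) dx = 2*log(2*x - 1) + C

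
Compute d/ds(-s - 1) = -1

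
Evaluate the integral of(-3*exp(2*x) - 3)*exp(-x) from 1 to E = -3*exp(E) - 3*exp(-1) + 3*exp(-E) + 3*E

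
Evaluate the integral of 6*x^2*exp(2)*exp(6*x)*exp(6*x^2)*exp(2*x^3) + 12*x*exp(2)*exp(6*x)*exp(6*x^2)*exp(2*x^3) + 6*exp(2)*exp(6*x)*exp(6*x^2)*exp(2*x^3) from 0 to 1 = -exp(2) + exp(16)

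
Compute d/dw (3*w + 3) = 3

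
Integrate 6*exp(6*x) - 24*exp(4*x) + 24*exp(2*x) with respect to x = (exp(2*x) - 2)^3 + C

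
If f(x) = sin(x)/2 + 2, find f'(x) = cos(x)/2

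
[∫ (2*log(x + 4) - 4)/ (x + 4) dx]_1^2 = -(-2 + log(5))^2 + (-2 + log(6))^2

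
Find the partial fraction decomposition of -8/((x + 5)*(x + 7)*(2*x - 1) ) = -32/(165*(2*x - 1)) - 4/(15*(x + 7)) + 4/(11*(x + 5))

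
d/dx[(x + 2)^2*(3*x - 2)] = 9*x^2 + 20*x + 4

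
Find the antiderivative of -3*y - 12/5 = -3*y^2/2 - 12*y/5 + C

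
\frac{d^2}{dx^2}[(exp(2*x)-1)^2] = 16*exp(4*x) - 8*exp(2*x)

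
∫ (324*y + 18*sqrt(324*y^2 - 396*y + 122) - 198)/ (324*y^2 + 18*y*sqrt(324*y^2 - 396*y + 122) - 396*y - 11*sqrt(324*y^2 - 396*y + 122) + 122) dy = log(18*y + sqrt((18*y - 11)^2 + 1) - 11) + C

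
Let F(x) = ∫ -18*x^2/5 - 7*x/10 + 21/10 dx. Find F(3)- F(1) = -149/5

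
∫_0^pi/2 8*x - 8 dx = -4 + (2 - pi)^2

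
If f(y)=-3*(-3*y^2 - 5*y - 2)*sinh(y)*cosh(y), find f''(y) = 18*y^2*sinh(2*y) + 30*y*sinh(2*y) + 36*y*cosh(2*y) + 21*sinh(2*y) + 30*cosh(2*y)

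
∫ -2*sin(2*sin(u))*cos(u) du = cos(2*sin(u)) + C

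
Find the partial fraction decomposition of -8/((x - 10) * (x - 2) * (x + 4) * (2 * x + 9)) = 64/(377*(2*x + 9)) - 2/(21*(x + 4)) + 1/(78*(x - 2)) - 1/(406*(x - 10))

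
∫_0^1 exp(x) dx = -1 + E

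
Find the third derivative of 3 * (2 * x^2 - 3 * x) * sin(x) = -6*x^2*cos(x) - 36*x*sin(x) + 9*x*cos(x) + 27*sin(x) + 36*cos(x)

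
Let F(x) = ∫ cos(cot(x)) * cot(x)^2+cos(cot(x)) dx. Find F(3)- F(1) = sin(cot(1)) - sin(cot(3))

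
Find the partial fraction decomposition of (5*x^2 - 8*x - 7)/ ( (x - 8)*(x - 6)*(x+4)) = 7/(8*(x + 4)) - 25/(4*(x - 6)) + 83/(8*(x - 8))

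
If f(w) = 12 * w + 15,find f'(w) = 12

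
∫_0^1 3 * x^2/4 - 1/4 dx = 0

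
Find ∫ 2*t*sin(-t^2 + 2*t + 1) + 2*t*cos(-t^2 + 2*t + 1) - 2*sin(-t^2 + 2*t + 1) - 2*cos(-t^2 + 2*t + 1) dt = sin((t - 1)^2 - 2) + cos((t - 1)^2 - 2) + C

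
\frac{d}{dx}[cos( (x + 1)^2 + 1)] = -2*(x + 1)*sin(x^2 + 2*x + 2)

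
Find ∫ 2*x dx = x^2 + C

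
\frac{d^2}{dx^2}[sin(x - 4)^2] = 2*cos(2*x - 8)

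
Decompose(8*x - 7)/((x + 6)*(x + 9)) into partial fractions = 79/(3*(x + 9)) - 55/(3*(x + 6))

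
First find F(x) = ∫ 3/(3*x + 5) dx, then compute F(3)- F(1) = -log(8) + log(14)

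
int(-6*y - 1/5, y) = -3*y^2 - y/5 + C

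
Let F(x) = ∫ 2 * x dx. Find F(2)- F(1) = 3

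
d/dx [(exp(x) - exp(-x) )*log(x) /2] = (x*exp(2*x)*log(x) + x*log(x) + exp(2*x) - 1)*exp(-x)/(2*x)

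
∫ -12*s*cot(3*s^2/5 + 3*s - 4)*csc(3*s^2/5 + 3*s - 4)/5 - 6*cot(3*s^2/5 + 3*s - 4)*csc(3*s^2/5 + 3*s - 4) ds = 2*csc(3*s^2/5 + 3*s - 4) + C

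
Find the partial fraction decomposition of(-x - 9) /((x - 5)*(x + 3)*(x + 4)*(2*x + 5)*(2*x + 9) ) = -3/(19*(2*x + 9)) + 13/(45*(2*x + 5)) + 5/(27*(x + 4)) - 1/(4*(x + 3)) - 7/(10260*(x - 5))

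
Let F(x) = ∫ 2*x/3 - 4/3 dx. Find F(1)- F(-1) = -8/3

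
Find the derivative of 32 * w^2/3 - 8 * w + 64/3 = 64*w/3 - 8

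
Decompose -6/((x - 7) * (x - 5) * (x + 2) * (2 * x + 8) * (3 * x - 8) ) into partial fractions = -243/(25480*(3*x - 8)) - 1/(1320*(x + 4)) + 1/(588*(x + 2)) + 1/(294*(x - 5)) - 1/(858*(x - 7))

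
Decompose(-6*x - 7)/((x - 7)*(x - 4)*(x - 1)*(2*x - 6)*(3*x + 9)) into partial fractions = 11/(10080*(x + 3)) + 13/(864*(x - 1)) - 25/(288*(x - 3)) + 31/(378*(x - 4)) - 49/(4320*(x - 7))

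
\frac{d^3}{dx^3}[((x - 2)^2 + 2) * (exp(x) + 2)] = x^2*exp(x) + 2*x*exp(x)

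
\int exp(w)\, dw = exp(w) + C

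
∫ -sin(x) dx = cos(x) + C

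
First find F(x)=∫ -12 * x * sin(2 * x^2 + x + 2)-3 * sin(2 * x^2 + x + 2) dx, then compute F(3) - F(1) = 3*cos(23) - 3*cos(5)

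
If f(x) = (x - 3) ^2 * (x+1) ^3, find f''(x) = 20*x^3 - 36*x^2 - 36*x + 20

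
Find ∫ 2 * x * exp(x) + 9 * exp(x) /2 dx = (4*x + 5)*exp(x)/2 + C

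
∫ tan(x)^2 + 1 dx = tan(x) + C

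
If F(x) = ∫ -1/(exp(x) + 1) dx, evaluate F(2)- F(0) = -log(2) + log(exp(-2) + 1)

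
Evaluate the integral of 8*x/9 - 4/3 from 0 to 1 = -8/9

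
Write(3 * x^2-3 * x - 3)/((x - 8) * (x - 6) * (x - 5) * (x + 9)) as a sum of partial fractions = -89/(1190*(x + 9)) + 19/(14*(x - 5)) - 29/(10*(x - 6)) + 55/(34*(x - 8))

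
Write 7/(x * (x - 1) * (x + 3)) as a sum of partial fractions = 7/(12*(x + 3)) + 7/(4*(x - 1)) - 7/(3*x)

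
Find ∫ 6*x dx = 3*x^2 + C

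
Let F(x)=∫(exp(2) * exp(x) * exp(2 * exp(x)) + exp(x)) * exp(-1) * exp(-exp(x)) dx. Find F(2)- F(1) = -exp(1 + E) - exp(-exp(2) - 1) + exp(-E - 1) + exp(1 + exp(2))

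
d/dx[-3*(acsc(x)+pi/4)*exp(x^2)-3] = (-12*x^3*sqrt(1 - 1/x^2)*exp(x^2)*acsc(x) - 3*pi*x^3*sqrt(1 - 1/x^2)*exp(x^2) + 6*exp(x^2))/(2*x^2*sqrt(1 - 1/x^2))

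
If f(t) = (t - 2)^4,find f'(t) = 4*t^3 - 24*t^2 + 48*t - 32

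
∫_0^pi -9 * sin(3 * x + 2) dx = -6*cos(2)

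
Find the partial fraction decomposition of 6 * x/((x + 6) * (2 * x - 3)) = 6/(5*(2*x - 3)) + 12/(5*(x + 6))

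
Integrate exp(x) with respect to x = exp(x) + C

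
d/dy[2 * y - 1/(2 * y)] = (4*y^2 + 1)/(2*y^2)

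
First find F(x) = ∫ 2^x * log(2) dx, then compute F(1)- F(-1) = 3/2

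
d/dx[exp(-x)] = -exp(-x)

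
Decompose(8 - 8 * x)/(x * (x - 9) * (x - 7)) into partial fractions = 24/(7*(x - 7)) - 32/(9*(x - 9)) + 8/(63*x)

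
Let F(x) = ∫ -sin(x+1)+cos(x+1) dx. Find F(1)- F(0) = -sin(1) - cos(1) + cos(2) + sin(2)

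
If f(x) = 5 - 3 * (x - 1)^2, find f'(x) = 6 - 6*x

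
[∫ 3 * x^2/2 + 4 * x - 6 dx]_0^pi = (-1 + (-1 + pi)^2)*(pi/2 + 3)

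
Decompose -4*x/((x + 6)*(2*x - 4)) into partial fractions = -3/(2*(x + 6)) - 1/(2*(x - 2))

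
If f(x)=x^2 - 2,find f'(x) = 2*x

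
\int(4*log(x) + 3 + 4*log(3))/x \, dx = (2*log(3*x) + 3)*log(3*x) + C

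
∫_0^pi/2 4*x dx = pi^2/2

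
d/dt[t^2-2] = 2*t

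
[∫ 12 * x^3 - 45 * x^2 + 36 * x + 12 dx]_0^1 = 18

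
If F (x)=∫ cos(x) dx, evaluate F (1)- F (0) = sin(1)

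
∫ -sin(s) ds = cos(s) + C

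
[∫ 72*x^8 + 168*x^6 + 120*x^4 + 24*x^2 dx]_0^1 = 64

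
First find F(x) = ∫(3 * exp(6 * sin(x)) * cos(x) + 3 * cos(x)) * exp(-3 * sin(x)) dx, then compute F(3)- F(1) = -exp(3*sin(1)) - exp(-3*sin(3)) + exp(-3*sin(1)) + exp(3*sin(3))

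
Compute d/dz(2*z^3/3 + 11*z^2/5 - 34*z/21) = 2*z^2 + 22*z/5 - 34/21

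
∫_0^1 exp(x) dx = -1 + E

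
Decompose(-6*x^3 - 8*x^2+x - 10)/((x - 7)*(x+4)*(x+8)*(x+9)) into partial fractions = -3707/(80*(x + 9)) + 1271/(30*(x + 8)) - 11/(10*(x + 4)) - 223/(240*(x - 7))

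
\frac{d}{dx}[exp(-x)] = -exp(-x)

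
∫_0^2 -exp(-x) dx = -1 + exp(-2)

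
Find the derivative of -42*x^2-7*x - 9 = -84*x - 7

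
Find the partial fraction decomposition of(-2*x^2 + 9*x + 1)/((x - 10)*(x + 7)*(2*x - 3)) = -40/(289*(2*x - 3)) - 160/(289*(x + 7)) - 109/(289*(x - 10))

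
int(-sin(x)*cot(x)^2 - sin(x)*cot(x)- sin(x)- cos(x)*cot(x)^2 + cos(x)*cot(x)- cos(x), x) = sqrt(2)*sin(x + pi/4)*cot(x) + C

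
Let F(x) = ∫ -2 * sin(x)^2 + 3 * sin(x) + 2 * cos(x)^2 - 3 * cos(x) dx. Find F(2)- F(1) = -4*sin(2) + sin(4) - 3*cos(2) + 3*sqrt(2)*sin(pi/4 + 1)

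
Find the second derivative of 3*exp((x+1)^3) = 27*x^4*exp(x^3 + 3*x^2 + 3*x + 1) + 108*x^3*exp(x^3 + 3*x^2 + 3*x + 1) + 162*x^2*exp(x^3 + 3*x^2 + 3*x + 1) + 126*x*exp(x^3 + 3*x^2 + 3*x + 1) + 45*exp(x^3 + 3*x^2 + 3*x + 1)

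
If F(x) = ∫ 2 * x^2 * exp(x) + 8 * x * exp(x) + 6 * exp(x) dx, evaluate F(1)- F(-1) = 8*E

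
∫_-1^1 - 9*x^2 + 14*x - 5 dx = -16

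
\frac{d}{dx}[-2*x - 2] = -2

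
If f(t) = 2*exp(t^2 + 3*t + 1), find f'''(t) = 16*t^3*exp(t^2 + 3*t + 1) + 72*t^2*exp(t^2 + 3*t + 1) + 132*t*exp(t^2 + 3*t + 1) + 90*exp(t^2 + 3*t + 1)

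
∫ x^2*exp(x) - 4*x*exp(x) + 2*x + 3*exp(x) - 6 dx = (x - 3)^2*(exp(x) + 1) + C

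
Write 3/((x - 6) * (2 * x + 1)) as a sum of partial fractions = -6/(13*(2*x + 1)) + 3/(13*(x - 6))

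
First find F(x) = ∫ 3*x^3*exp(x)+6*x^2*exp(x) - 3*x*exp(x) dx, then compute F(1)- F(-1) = 12*exp(-1)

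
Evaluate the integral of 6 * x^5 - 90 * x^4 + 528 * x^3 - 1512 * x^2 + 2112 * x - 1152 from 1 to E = -27 + (-1 + (-3 + E)^2)^3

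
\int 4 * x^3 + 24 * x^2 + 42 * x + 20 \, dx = x^4 + 8*x^3 + 21*x^2 + 20*x + C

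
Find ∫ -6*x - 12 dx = -3*x^2 - 12*x + C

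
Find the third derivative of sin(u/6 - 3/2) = -cos(u/6 - 3/2)/216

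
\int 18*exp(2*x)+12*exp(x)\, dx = (3*exp(x) + 2)^2 + C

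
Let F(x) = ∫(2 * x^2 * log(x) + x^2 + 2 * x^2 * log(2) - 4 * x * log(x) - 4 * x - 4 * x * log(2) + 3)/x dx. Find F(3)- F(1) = 0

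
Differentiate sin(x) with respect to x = cos(x)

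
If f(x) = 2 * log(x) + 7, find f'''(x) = 4/x^3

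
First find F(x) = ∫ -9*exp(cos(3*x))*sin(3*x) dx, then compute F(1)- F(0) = -3*E + 3*exp(cos(3))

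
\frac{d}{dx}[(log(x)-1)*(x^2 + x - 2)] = (2*x^2*log(x) - x^2 + x*log(x) - 2)/x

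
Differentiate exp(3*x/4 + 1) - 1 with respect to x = 3*exp(3*x/4 + 1)/4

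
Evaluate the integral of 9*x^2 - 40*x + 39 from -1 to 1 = 84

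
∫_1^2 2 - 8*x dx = -10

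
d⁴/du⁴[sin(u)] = sin(u)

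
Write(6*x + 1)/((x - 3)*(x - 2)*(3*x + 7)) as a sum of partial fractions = -9/(16*(3*x + 7)) - 1/(x - 2) + 19/(16*(x - 3))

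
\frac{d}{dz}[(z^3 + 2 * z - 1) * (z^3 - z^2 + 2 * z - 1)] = 6*z^5 - 5*z^4 + 16*z^3 - 12*z^2 + 10*z - 4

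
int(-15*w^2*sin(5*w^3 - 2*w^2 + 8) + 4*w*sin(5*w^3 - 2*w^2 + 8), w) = cos(5*w^3 - 2*w^2 + 8) + C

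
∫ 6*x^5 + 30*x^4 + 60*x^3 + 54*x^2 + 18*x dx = x^6 + 6*x^5 + 15*x^4 + 18*x^3 + 9*x^2 + C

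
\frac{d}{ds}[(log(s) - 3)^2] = (2*log(s) - 6)/s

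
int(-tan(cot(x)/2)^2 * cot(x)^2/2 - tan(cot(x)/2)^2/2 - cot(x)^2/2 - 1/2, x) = tan(cot(x)/2) + C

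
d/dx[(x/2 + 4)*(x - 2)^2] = 3*x^2/2 + 4*x - 14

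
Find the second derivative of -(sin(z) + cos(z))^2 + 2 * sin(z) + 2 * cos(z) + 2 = 4*sin(2*z) - 2*sqrt(2)*sin(z + pi/4)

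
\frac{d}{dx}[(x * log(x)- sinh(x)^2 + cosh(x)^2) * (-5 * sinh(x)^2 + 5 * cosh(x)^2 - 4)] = log(x) + 1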